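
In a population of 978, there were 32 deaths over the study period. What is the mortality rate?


Mortality rate = 32 / 978 = 0.032720 ≈ 0.0327

0.0327


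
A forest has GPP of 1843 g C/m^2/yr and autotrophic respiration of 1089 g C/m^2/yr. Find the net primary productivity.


NPP = GPP - Ra = 1843 - 1089 = 754 g C/m^2/yr

754 g C/m^2/yr


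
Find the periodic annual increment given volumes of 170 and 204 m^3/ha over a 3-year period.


PAI = (V2 - V1) / period = (204 - 170) / 3 = 34 / 3 = 11.3333 ≈ 11.33 m^3/ha/yr

11.33 m^3/ha/yr


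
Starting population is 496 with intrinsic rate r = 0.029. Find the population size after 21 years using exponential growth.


r*t = 0.029 * 21 = 0.609
exp(0.609) = 1.83859
N = 496 * 1.83859 = 911.941 ≈ 912

912


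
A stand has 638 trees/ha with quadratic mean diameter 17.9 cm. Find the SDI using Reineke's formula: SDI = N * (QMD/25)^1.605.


QMD/25 = 17.9/25 = 0.716
(0.716)^1.605 = exp(1.605 * ln(0.716)) = exp(1.605 * (-0.334075)) = exp(-0.536190) = 0.584973
SDI = 638 * 0.584973 = 373.213 ≈ 373

373


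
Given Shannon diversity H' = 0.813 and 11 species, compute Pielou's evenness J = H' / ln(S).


ln(11) = 2.39790
J = H' / ln(S) = 0.813 / 2.39790 = 0.339047 ≈ 0.3390

0.3390


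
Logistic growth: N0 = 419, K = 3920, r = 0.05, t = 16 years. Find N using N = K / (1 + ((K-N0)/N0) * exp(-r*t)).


(K - N0)/N0 = (3920 - 419)/419 = 3501/419 = 8.35561
r*t = 0.05 * 16 = 0.8; exp(-0.8) = 0.449329
8.35561 * 0.449329 = 3.75442
1 + 3.75442 = 4.75442
N = 3920 / 4.75442 = 824.496 ≈ 824

824


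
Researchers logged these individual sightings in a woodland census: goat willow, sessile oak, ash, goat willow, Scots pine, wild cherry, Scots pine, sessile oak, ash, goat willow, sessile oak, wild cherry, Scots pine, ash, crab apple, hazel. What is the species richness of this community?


Total individuals logged = 16
Distinct species (count of individuals): goat willow (3), sessile oak (3), ash (3), Scots pine (3), wild cherry (2), crab apple (1), hazel (1)
Species richness = number of distinct species = 7

7


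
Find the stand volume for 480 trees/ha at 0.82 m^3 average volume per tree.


V_stand = 480 * 0.82 = 393.6 m^3/ha

393.6 m^3/ha


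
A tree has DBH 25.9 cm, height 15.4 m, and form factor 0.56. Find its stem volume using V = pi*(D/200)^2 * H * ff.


(D/200)^2 = (25.9/200)^2 = 0.1295^2 = 0.01677025
BA = 3.141593 * 0.01677025 = 0.0526853 m^2
V = 0.0526853 * 15.4 * 0.56 = 0.454358 ≈ 0.454 m^3

0.454 m^3


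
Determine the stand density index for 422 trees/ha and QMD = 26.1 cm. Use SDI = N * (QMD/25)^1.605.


QMD/25 = 26.1/25 = 1.044
(1.044)^1.605 = exp(1.605 * ln(1.044)) = exp(1.605 * 0.0430595) = exp(0.0691105) = 1.07155
SDI = 422 * 1.07155 = 452.194 ≈ 452

452


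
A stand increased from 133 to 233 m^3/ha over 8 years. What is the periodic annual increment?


PAI = (V2 - V1) / period = (233 - 133) / 8 = 100 / 8 = 12.50 m^3/ha/yr

12.50 m^3/ha/yr


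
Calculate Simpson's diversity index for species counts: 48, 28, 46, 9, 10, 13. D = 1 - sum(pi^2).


Total N = 48 + 28 + 46 + 9 + 10 + 13 = 154
Per-species terms:
  p = 48/154 = 0.311688; p^2 = 0.311688^2 = 0.097149
  p = 28/154 = 0.181818; p^2 = 0.181818^2 = 0.033058
  p = 46/154 = 0.298701; p^2 = 0.298701^2 = 0.089222
  p = 9/154 = 0.058442; p^2 = 0.058442^2 = 0.003415
  p = 10/154 = 0.064935; p^2 = 0.064935^2 = 0.004217
  p = 13/154 = 0.084416; p^2 = 0.084416^2 = 0.007126
sum(p^2) = 0.097149 + 0.033058 + 0.089222 + 0.003415 + 0.004217 + 0.007126 = 0.234187
D = 1 - 0.234187 = 0.765813 ≈ 0.7658

0.7658


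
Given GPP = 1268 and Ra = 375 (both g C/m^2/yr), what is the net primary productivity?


NPP = GPP - Ra = 1268 - 375 = 893 g C/m^2/yr

893 g C/m^2/yr


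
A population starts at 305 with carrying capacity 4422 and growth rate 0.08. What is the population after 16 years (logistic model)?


(K - N0)/N0 = (4422 - 305)/305 = 4117/305 = 13.4984
r*t = 0.08 * 16 = 1.28; exp(-1.28) = 0.278037
13.4984 * 0.278037 = 3.75305
1 + 3.75305 = 4.75305
N = 4422 / 4.75305 = 930.350 ≈ 930

930


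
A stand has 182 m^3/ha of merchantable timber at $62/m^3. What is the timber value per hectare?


Value = 182 * 62 = $11284/ha

$11284/ha


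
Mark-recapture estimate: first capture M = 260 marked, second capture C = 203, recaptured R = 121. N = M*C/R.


N = M * C / R = 260 * 203 / 121 = 52780 / 121 = 436.20 ≈ 436

436 individuals


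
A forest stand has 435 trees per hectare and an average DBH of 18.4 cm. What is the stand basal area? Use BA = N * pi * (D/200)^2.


(D/200)^2 = (18.4/200)^2 = 0.092^2 = 0.008464
Individual BA = 3.141593 * 0.008464 = 0.0265904 m^2
Stand BA = 435 * 0.0265904 = 11.5668 ≈ 11.57 m^2/ha

11.57 m^2/ha


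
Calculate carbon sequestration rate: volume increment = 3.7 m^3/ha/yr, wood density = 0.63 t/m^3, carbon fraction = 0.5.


C = 3.7 * 0.63 * 0.5 = 1.1655 ≈ 1.17 t C/ha/yr

1.17 t C/ha/yr


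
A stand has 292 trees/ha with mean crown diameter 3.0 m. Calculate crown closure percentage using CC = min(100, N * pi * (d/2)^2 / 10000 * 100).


(d/2)^2 = (3.0/2)^2 = 1.5^2 = 2.25
Crown area = 3.141593 * 2.25 = 7.06858 m^2
N * area / 10000 * 100 = 292 * 7.06858 / 10000 * 100 = 20.6403
CC = min(100, 20.6403) = 20.6403 ≈ 20.6%

20.6%


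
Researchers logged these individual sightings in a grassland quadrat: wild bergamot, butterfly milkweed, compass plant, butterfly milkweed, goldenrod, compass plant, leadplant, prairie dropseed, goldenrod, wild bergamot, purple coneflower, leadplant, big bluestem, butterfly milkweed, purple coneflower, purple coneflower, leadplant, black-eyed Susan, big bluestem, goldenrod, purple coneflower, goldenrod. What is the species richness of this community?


Total individuals logged = 22
Distinct species (count of individuals): wild bergamot (2), butterfly milkweed (3), compass plant (2), goldenrod (4), leadplant (3), prairie dropseed (1), purple coneflower (4), big bluestem (2), black-eyed Susan (1)
Species richness = number of distinct species = 9

9


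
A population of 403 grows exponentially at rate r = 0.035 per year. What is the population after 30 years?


r*t = 0.035 * 30 = 1.05
exp(1.05) = 2.85765
N = 403 * 2.85765 = 1151.63 ≈ 1152

1152


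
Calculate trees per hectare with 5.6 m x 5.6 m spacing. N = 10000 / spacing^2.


N = 10000 / 5.6^2 = 10000 / 31.36 = 318.878 ≈ 319 trees/ha

319 trees/ha


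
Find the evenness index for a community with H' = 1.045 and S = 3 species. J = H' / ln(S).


ln(3) = 1.09861
J = H' / ln(S) = 1.045 / 1.09861 = 0.951202 ≈ 0.9512

0.9512


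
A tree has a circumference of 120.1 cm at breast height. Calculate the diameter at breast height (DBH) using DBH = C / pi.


DBH = C / pi = 120.1 / 3.141593 = 38.2290 ≈ 38.23 cm

38.23 cm


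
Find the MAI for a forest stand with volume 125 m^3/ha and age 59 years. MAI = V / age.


MAI = 125 / 59 = 2.1186 ≈ 2.12 m^3/ha/yr

2.12 m^3/ha/yr


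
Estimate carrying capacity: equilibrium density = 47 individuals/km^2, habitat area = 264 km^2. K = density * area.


K = 47 * 264 = 12408 individuals

12408 individuals


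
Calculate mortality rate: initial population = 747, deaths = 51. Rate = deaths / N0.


Mortality rate = 51 / 747 = 0.068273 ≈ 0.0683

0.0683


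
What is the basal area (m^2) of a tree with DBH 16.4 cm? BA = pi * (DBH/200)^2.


D/200 = 16.4/200 = 0.082 m
(D/200)^2 = 0.082^2 = 0.006724
BA = 3.141593 * 0.006724 = 0.0211241 ≈ 0.0211 m^2

0.0211 m^2


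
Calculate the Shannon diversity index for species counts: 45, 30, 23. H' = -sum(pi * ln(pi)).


Total N = 45 + 30 + 23 = 98
Per-species terms:
  p = 45/98 = 0.459184; ln(p) = -0.778304; p*ln(p) = 0.459184 * (-0.778304) = -0.357385
  p = 30/98 = 0.306122; ln(p) = -1.183772; p*ln(p) = 0.306122 * (-1.183772) = -0.362379
  p = 23/98 = 0.234694; ln(p) = -1.449473; p*ln(p) = 0.234694 * (-1.449473) = -0.340183
sum(p*ln(p)) = (-0.357385) + (-0.362379) + (-0.340183) = -1.059947
H' = -(-1.059947) = 1.059947 ≈ 1.0599

1.0599


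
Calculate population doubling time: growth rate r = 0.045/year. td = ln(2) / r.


td = ln(2) / 0.045 = 0.693147 / 0.045 = 15.4033 ≈ 15.4 years

15.4 years


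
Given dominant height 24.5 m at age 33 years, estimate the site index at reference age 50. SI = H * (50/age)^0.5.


50/33 = 1.51515
(1.51515)^0.5 = 1.23091
SI = 24.5 * 1.23091 = 30.1573 ≈ 30.2 m

30.2 m


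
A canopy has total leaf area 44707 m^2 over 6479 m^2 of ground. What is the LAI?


LAI = 44707 / 6479 = 6.9003 ≈ 6.90

6.90


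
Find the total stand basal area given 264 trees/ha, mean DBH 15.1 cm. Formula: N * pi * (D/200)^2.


(D/200)^2 = (15.1/200)^2 = 0.0755^2 = 0.00570025
Individual BA = 3.141593 * 0.00570025 = 0.0179079 m^2
Stand BA = 264 * 0.0179079 = 4.72769 ≈ 4.73 m^2/ha

4.73 m^2/ha


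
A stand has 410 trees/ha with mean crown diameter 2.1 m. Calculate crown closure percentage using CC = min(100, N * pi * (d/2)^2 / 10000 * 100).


(d/2)^2 = (2.1/2)^2 = 1.05^2 = 1.1025
Crown area = 3.141593 * 1.1025 = 3.46361 m^2
N * area / 10000 * 100 = 410 * 3.46361 / 10000 * 100 = 14.2008
CC = min(100, 14.2008) = 14.2008 ≈ 14.2%

14.2%


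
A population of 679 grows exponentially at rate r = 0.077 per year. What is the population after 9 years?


r*t = 0.077 * 9 = 0.693
exp(0.693) = 1.99971
N = 679 * 1.99971 = 1357.80 ≈ 1358

1358


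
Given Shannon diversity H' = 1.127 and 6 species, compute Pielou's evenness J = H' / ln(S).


ln(6) = 1.79176
J = H' / ln(S) = 1.127 / 1.79176 = 0.628990 ≈ 0.6290

0.6290


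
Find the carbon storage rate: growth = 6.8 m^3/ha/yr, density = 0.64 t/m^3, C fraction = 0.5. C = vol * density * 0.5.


C = 6.8 * 0.64 * 0.5 = 2.176 ≈ 2.18 t C/ha/yr

2.18 t C/ha/yr


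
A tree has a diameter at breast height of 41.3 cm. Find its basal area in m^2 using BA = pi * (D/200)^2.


D/200 = 41.3/200 = 0.2065 m
(D/200)^2 = 0.2065^2 = 0.04264225
BA = 3.141593 * 0.04264225 = 0.133965 ≈ 0.1340 m^2

0.1340 m^2


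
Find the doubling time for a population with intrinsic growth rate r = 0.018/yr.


td = ln(2) / 0.018 = 0.693147 / 0.018 = 38.5082 ≈ 38.5 years

38.5 years


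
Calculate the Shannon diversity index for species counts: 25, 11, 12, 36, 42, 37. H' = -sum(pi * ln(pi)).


Total N = 25 + 11 + 12 + 36 + 42 + 37 = 163
Per-species terms:
  p = 25/163 = 0.153374; ln(p) = -1.874876; p*ln(p) = 0.153374 * (-1.874876) = -0.287557
  p = 11/163 = 0.067485; ln(p) = -2.695850; p*ln(p) = 0.067485 * (-2.695850) = -0.181929
  p = 12/163 = 0.073620; ln(p) = -2.608839; p*ln(p) = 0.073620 * (-2.608839) = -0.192063
  p = 36/163 = 0.220859; ln(p) = -1.510231; p*ln(p) = 0.220859 * (-1.510231) = -0.333548
  p = 42/163 = 0.257669; ln(p) = -1.356079; p*ln(p) = 0.257669 * (-1.356079) = -0.349420
  p = 37/163 = 0.226994; ln(p) = -1.482832; p*ln(p) = 0.226994 * (-1.482832) = -0.336594
sum(p*ln(p)) = (-0.287557) + (-0.181929) + (-0.192063) + (-0.333548) + (-0.349420) + (-0.336594) = -1.681111
H' = -(-1.681111) = 1.681111 ≈ 1.6811

1.6811


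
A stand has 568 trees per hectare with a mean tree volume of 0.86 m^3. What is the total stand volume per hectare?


V_stand = 568 * 0.86 = 488.48 ≈ 488.5 m^3/ha

488.5 m^3/ha


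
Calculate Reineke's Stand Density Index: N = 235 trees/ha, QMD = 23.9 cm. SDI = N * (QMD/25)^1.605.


QMD/25 = 23.9/25 = 0.956
(0.956)^1.605 = exp(1.605 * ln(0.956)) = exp(1.605 * (-0.0449974)) = exp(-0.0722208) = 0.930325
SDI = 235 * 0.930325 = 218.626 ≈ 219

219


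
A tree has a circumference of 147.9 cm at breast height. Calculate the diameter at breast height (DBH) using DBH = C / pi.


DBH = C / pi = 147.9 / 3.141593 = 47.0780 ≈ 47.08 cm

47.08 cm


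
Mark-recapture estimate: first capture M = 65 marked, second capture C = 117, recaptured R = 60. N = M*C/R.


N = M * C / R = 65 * 117 / 60 = 7605 / 60 = 126.75 ≈ 127

127 individuals


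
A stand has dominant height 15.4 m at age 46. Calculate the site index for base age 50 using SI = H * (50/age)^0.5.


50/46 = 1.08696
(1.08696)^0.5 = 1.04257
SI = 15.4 * 1.04257 = 16.0556 ≈ 16.1 m

16.1 m


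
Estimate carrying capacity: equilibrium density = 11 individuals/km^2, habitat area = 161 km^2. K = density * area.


K = 11 * 161 = 1771 individuals

1771 individuals


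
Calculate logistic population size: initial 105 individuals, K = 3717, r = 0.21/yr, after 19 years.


(K - N0)/N0 = (3717 - 105)/105 = 3612/105 = 34.4000
r*t = 0.21 * 19 = 3.99; exp(-3.99) = 0.0184997
34.4000 * 0.0184997 = 0.636390
1 + 0.636390 = 1.63639
N = 3717 / 1.63639 = 2271.46 ≈ 2271

2271


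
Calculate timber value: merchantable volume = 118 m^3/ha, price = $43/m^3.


Value = 118 * 43 = $5074/ha

$5074/ha


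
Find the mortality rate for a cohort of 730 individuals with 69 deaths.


Mortality rate = 69 / 730 = 0.094521 ≈ 0.0945

0.0945


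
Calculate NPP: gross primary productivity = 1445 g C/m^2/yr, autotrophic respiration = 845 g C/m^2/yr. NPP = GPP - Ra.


NPP = GPP - Ra = 1445 - 845 = 600 g C/m^2/yr

600 g C/m^2/yr


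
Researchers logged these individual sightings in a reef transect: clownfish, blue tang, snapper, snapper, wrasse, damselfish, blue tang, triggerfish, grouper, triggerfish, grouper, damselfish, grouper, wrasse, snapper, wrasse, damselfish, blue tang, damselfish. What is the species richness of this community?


Total individuals logged = 19
Distinct species (count of individuals): clownfish (1), blue tang (3), snapper (3), wrasse (3), damselfish (4), triggerfish (2), grouper (3)
Species richness = number of distinct species = 7

7


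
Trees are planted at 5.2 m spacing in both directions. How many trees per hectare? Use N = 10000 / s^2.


N = 10000 / 5.2^2 = 10000 / 27.04 = 369.822 ≈ 370 trees/ha

370 trees/ha


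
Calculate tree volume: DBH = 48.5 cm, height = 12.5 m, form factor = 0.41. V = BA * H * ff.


(D/200)^2 = (48.5/200)^2 = 0.2425^2 = 0.05880625
BA = 3.141593 * 0.05880625 = 0.184745 m^2
V = 0.184745 * 12.5 * 0.41 = 0.946818 ≈ 0.947 m^3

0.947 m^3


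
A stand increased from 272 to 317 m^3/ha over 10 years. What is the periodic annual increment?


PAI = (V2 - V1) / period = (317 - 272) / 10 = 45 / 10 = 4.50 m^3/ha/yr

4.50 m^3/ha/yr


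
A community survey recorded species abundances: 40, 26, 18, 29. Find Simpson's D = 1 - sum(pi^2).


Total N = 40 + 26 + 18 + 29 = 113
Per-species terms:
  p = 40/113 = 0.353982; p^2 = 0.353982^2 = 0.125303
  p = 26/113 = 0.230088; p^2 = 0.230088^2 = 0.052940
  p = 18/113 = 0.159292; p^2 = 0.159292^2 = 0.025374
  p = 29/113 = 0.256637; p^2 = 0.256637^2 = 0.065863
sum(p^2) = 0.125303 + 0.052940 + 0.025374 + 0.065863 = 0.269480
D = 1 - 0.269480 = 0.730520 ≈ 0.7305

0.7305


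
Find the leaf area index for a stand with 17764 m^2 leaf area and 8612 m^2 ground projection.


LAI = 17764 / 8612 = 2.0627 ≈ 2.06

2.06


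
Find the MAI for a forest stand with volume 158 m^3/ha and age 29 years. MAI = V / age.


MAI = 158 / 29 = 5.4483 ≈ 5.45 m^3/ha/yr

5.45 m^3/ha/yr


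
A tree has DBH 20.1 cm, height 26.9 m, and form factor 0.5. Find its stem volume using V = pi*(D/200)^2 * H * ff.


(D/200)^2 = (20.1/200)^2 = 0.1005^2 = 0.01010025
BA = 3.141593 * 0.01010025 = 0.0317309 m^2
V = 0.0317309 * 26.9 * 0.5 = 0.426781 ≈ 0.427 m^3

0.427 m^3


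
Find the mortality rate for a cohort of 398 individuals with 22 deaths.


Mortality rate = 22 / 398 = 0.055276 ≈ 0.0553

0.0553


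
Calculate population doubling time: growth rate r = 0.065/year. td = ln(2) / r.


td = ln(2) / 0.065 = 0.693147 / 0.065 = 10.6638 ≈ 10.7 years

10.7 years


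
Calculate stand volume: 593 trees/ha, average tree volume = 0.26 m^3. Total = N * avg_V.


V_stand = 593 * 0.26 = 154.18 ≈ 154.2 m^3/ha

154.2 m^3/ha


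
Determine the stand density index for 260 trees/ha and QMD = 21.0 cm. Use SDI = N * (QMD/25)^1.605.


QMD/25 = 21.0/25 = 0.84
(0.84)^1.605 = exp(1.605 * ln(0.84)) = exp(1.605 * (-0.174353)) = exp(-0.279837) = 0.755907
SDI = 260 * 0.755907 = 196.536 ≈ 197

197


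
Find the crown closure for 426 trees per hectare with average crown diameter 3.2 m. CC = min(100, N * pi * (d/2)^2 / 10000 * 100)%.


(d/2)^2 = (3.2/2)^2 = 1.6^2 = 2.56
Crown area = 3.141593 * 2.56 = 8.04248 m^2
N * area / 10000 * 100 = 426 * 8.04248 / 10000 * 100 = 34.2610
CC = min(100, 34.2610) = 34.2610 ≈ 34.3%

34.3%


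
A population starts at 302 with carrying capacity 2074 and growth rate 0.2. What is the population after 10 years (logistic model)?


(K - N0)/N0 = (2074 - 302)/302 = 1772/302 = 5.86755
r*t = 0.2 * 10 = 2; exp(-2) = 0.135335
5.86755 * 0.135335 = 0.794085
1 + 0.794085 = 1.79409
N = 2074 / 1.79409 = 1156.02 ≈ 1156

1156


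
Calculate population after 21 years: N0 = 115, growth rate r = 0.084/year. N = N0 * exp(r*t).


r*t = 0.084 * 21 = 1.764
exp(1.764) = 5.83573
N = 115 * 5.83573 = 671.109 ≈ 671

671


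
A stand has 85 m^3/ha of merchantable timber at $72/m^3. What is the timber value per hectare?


Value = 85 * 72 = $6120/ha

$6120/ha


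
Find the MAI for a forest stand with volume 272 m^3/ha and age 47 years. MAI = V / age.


MAI = 272 / 47 = 5.7872 ≈ 5.79 m^3/ha/yr

5.79 m^3/ha/yr


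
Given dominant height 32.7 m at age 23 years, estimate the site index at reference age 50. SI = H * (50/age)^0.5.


50/23 = 2.17391
(2.17391)^0.5 = 1.47442
SI = 32.7 * 1.47442 = 48.2135 ≈ 48.2 m

48.2 m


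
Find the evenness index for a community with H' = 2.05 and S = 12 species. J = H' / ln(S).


ln(12) = 2.48491
J = H' / ln(S) = 2.05 / 2.48491 = 0.824980 ≈ 0.8250

0.8250


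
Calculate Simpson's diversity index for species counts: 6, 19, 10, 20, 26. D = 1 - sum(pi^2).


Total N = 6 + 19 + 10 + 20 + 26 = 81
Per-species terms:
  p = 6/81 = 0.074074; p^2 = 0.074074^2 = 0.005487
  p = 19/81 = 0.234568; p^2 = 0.234568^2 = 0.055022
  p = 10/81 = 0.123457; p^2 = 0.123457^2 = 0.015242
  p = 20/81 = 0.246914; p^2 = 0.246914^2 = 0.060967
  p = 26/81 = 0.320988; p^2 = 0.320988^2 = 0.103033
sum(p^2) = 0.005487 + 0.055022 + 0.015242 + 0.060967 + 0.103033 = 0.239751
D = 1 - 0.239751 = 0.760249 ≈ 0.7602

0.7602


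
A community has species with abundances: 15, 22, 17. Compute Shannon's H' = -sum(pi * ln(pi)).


Total N = 15 + 22 + 17 = 54
Per-species terms:
  p = 15/54 = 0.277778; ln(p) = -1.280933; p*ln(p) = 0.277778 * (-1.280933) = -0.355815
  p = 22/54 = 0.407407; ln(p) = -0.897943; p*ln(p) = 0.407407 * (-0.897943) = -0.365828
  p = 17/54 = 0.314815; ln(p) = -1.155770; p*ln(p) = 0.314815 * (-1.155770) = -0.363854
sum(p*ln(p)) = (-0.355815) + (-0.365828) + (-0.363854) = -1.085497
H' = -(-1.085497) = 1.085497 ≈ 1.0855

1.0855


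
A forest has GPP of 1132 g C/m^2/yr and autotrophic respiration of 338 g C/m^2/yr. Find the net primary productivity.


NPP = GPP - Ra = 1132 - 338 = 794 g C/m^2/yr

794 g C/m^2/yr


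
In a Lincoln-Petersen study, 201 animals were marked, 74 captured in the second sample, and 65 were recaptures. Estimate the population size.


N = M * C / R = 201 * 74 / 65 = 14874 / 65 = 228.83 ≈ 229

229 individuals


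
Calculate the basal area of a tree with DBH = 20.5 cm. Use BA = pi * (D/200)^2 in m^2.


D/200 = 20.5/200 = 0.1025 m
(D/200)^2 = 0.1025^2 = 0.01050625
BA = 3.141593 * 0.01050625 = 0.0330064 ≈ 0.0330 m^2

0.0330 m^2


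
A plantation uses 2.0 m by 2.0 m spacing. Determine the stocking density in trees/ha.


N = 10000 / 2.0^2 = 10000 / 4 = 2500.00 ≈ 2500 trees/ha

2500 trees/ha


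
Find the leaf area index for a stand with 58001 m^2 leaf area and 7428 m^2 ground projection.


LAI = 58001 / 7428 = 7.8084 ≈ 7.81

7.81


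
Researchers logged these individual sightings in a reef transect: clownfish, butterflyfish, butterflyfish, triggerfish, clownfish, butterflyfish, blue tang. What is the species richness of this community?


Total individuals logged = 7
Distinct species (count of individuals): clownfish (2), butterflyfish (3), triggerfish (1), blue tang (1)
Species richness = number of distinct species = 4

4


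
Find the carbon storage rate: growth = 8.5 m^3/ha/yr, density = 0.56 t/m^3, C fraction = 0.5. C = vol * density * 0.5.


C = 8.5 * 0.56 * 0.5 = 2.38 t C/ha/yr

2.38 t C/ha/yr


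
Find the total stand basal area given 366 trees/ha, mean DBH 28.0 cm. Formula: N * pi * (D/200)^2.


(D/200)^2 = (28.0/200)^2 = 0.14^2 = 0.0196
Individual BA = 3.141593 * 0.0196 = 0.0615752 m^2
Stand BA = 366 * 0.0615752 = 22.5365 ≈ 22.54 m^2/ha

22.54 m^2/ha


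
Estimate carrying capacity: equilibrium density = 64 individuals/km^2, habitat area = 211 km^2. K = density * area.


K = 64 * 211 = 13504 individuals

13504 individuals


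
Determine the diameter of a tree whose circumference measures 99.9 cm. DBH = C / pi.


DBH = C / pi = 99.9 / 3.141593 = 31.7992 ≈ 31.80 cm

31.80 cm


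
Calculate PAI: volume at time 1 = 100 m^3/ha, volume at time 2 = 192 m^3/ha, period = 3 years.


PAI = (V2 - V1) / period = (192 - 100) / 3 = 92 / 3 = 30.6667 ≈ 30.67 m^3/ha/yr

30.67 m^3/ha/yr


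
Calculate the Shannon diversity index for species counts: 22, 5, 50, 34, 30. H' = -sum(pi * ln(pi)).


Total N = 22 + 5 + 50 + 34 + 30 = 141
Per-species terms:
  p = 22/141 = 0.156028; ln(p) = -1.857720; p*ln(p) = 0.156028 * (-1.857720) = -0.289856
  p = 5/141 = 0.035461; ln(p) = -3.339322; p*ln(p) = 0.035461 * (-3.339322) = -0.118416
  p = 50/141 = 0.354610; ln(p) = -1.036737; p*ln(p) = 0.354610 * (-1.036737) = -0.367637
  p = 34/141 = 0.241135; ln(p) = -1.422398; p*ln(p) = 0.241135 * (-1.422398) = -0.342990
  p = 30/141 = 0.212766; ln(p) = -1.547562; p*ln(p) = 0.212766 * (-1.547562) = -0.329269
sum(p*ln(p)) = (-0.289856) + (-0.118416) + (-0.367637) + (-0.342990) + (-0.329269) = -1.448168
H' = -(-1.448168) = 1.448168 ≈ 1.4482

1.4482


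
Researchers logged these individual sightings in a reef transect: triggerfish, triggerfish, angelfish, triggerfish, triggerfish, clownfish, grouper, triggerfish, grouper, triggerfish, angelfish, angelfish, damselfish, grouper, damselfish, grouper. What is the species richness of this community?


Total individuals logged = 16
Distinct species (count of individuals): triggerfish (6), angelfish (3), clownfish (1), grouper (4), damselfish (2)
Species richness = number of distinct species = 5

5


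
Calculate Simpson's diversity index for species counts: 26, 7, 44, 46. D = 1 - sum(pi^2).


Total N = 26 + 7 + 44 + 46 = 123
Per-species terms:
  p = 26/123 = 0.211382; p^2 = 0.211382^2 = 0.044682
  p = 7/123 = 0.056911; p^2 = 0.056911^2 = 0.003239
  p = 44/123 = 0.357724; p^2 = 0.357724^2 = 0.127966
  p = 46/123 = 0.373984; p^2 = 0.373984^2 = 0.139864
sum(p^2) = 0.044682 + 0.003239 + 0.127966 + 0.139864 = 0.315751
D = 1 - 0.315751 = 0.684249 ≈ 0.6842

0.6842


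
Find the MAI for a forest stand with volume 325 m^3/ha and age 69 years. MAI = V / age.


MAI = 325 / 69 = 4.7101 ≈ 4.71 m^3/ha/yr

4.71 m^3/ha/yr


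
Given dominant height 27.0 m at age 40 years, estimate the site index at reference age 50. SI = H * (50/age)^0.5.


50/40 = 1.25000
(1.25000)^0.5 = 1.11803
SI = 27.0 * 1.11803 = 30.1868 ≈ 30.2 m

30.2 m


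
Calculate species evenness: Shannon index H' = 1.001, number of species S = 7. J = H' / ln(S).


ln(7) = 1.94591
J = H' / ln(S) = 1.001 / 1.94591 = 0.514412 ≈ 0.5144

0.5144


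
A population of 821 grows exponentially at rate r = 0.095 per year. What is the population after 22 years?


r*t = 0.095 * 22 = 2.09
exp(2.09) = 8.08492
N = 821 * 8.08492 = 6637.72 ≈ 6638

6638


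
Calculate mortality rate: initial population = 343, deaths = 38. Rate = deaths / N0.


Mortality rate = 38 / 343 = 0.110787 ≈ 0.1108

0.1108


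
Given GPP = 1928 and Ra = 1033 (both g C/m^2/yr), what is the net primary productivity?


NPP = GPP - Ra = 1928 - 1033 = 895 g C/m^2/yr

895 g C/m^2/yr


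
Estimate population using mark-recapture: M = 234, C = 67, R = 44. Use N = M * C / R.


N = M * C / R = 234 * 67 / 44 = 15678 / 44 = 356.32 ≈ 356

356 individuals


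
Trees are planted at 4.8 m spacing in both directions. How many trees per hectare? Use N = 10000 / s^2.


N = 10000 / 4.8^2 = 10000 / 23.04 = 434.028 ≈ 434 trees/ha

434 trees/ha


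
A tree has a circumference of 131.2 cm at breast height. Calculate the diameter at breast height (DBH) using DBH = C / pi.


DBH = C / pi = 131.2 / 3.141593 = 41.7623 ≈ 41.76 cm

41.76 cm


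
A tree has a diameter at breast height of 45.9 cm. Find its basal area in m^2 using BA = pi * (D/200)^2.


D/200 = 45.9/200 = 0.2295 m
(D/200)^2 = 0.2295^2 = 0.05267025
BA = 3.141593 * 0.05267025 = 0.165468 ≈ 0.1655 m^2

0.1655 m^2


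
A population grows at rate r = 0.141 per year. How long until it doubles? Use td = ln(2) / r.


td = ln(2) / 0.141 = 0.693147 / 0.141 = 4.91594 ≈ 4.9 years

4.9 years


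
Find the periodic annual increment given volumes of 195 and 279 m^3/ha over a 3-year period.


PAI = (V2 - V1) / period = (279 - 195) / 3 = 84 / 3 = 28.00 m^3/ha/yr

28.00 m^3/ha/yr


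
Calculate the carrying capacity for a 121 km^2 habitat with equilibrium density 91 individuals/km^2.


K = 91 * 121 = 11011 individuals

11011 individuals


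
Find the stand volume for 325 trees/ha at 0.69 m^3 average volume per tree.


V_stand = 325 * 0.69 = 224.25 ≈ 224.3 m^3/ha

224.3 m^3/ha


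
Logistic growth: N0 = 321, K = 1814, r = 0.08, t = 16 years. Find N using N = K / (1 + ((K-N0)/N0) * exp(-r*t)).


(K - N0)/N0 = (1814 - 321)/321 = 1493/321 = 4.65109
r*t = 0.08 * 16 = 1.28; exp(-1.28) = 0.278037
4.65109 * 0.278037 = 1.29318
1 + 1.29318 = 2.29318
N = 1814 / 2.29318 = 791.041 ≈ 791

791


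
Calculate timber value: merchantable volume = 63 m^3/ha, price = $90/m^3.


Value = 63 * 90 = $5670/ha

$5670/ha


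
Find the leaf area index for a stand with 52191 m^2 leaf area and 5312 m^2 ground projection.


LAI = 52191 / 5312 = 9.8251 ≈ 9.83

9.83


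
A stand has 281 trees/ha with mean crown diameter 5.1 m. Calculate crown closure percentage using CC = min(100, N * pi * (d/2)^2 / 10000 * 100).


(d/2)^2 = (5.1/2)^2 = 2.55^2 = 6.5025
Crown area = 3.141593 * 6.5025 = 20.4282 m^2
N * area / 10000 * 100 = 281 * 20.4282 / 10000 * 100 = 57.4032
CC = min(100, 57.4032) = 57.4032 ≈ 57.4%

57.4%


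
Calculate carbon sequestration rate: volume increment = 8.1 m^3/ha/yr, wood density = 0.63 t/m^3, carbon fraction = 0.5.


C = 8.1 * 0.63 * 0.5 = 2.5515 ≈ 2.55 t C/ha/yr

2.55 t C/ha/yr


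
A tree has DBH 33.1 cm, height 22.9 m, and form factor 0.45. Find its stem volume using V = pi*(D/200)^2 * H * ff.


(D/200)^2 = (33.1/200)^2 = 0.1655^2 = 0.02739025
BA = 3.141593 * 0.02739025 = 0.0860490 m^2
V = 0.0860490 * 22.9 * 0.45 = 0.886735 ≈ 0.887 m^3

0.887 m^3


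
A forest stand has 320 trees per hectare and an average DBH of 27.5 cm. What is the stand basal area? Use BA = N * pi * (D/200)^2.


(D/200)^2 = (27.5/200)^2 = 0.1375^2 = 0.01890625
Individual BA = 3.141593 * 0.01890625 = 0.0593957 m^2
Stand BA = 320 * 0.0593957 = 19.0066 ≈ 19.01 m^2/ha

19.01 m^2/ha


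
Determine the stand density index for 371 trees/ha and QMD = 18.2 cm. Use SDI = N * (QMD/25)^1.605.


QMD/25 = 18.2/25 = 0.728
(0.728)^1.605 = exp(1.605 * ln(0.728)) = exp(1.605 * (-0.317454)) = exp(-0.509514) = 0.600787
SDI = 371 * 0.600787 = 222.892 ≈ 223

223


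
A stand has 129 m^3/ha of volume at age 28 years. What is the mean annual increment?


MAI = 129 / 28 = 4.6071 ≈ 4.61 m^3/ha/yr

4.61 m^3/ha/yr


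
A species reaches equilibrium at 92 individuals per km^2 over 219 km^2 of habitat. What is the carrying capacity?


K = 92 * 219 = 20148 individuals

20148 individuals


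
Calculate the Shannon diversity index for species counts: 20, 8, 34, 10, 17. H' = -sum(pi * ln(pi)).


Total N = 20 + 8 + 34 + 10 + 17 = 89
Per-species terms:
  p = 20/89 = 0.224719; ln(p) = -1.492905; p*ln(p) = 0.224719 * (-1.492905) = -0.335484
  p = 8/89 = 0.089888; ln(p) = -2.409191; p*ln(p) = 0.089888 * (-2.409191) = -0.216557
  p = 34/89 = 0.382022; ln(p) = -0.962277; p*ln(p) = 0.382022 * (-0.962277) = -0.367611
  p = 10/89 = 0.112360; ln(p) = -2.186047; p*ln(p) = 0.112360 * (-2.186047) = -0.245624
  p = 17/89 = 0.191011; ln(p) = -1.655424; p*ln(p) = 0.191011 * (-1.655424) = -0.316204
sum(p*ln(p)) = (-0.335484) + (-0.216557) + (-0.367611) + (-0.245624) + (-0.316204) = -1.481480
H' = -(-1.481480) = 1.481480 ≈ 1.4815

1.4815


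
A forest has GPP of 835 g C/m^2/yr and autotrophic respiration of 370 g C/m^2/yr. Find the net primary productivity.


NPP = GPP - Ra = 835 - 370 = 465 g C/m^2/yr

465 g C/m^2/yr


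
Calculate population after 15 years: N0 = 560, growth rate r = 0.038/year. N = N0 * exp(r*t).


r*t = 0.038 * 15 = 0.57
exp(0.57) = 1.76827
N = 560 * 1.76827 = 990.231 ≈ 990

990


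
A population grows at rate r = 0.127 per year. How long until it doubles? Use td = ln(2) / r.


td = ln(2) / 0.127 = 0.693147 / 0.127 = 5.45785 ≈ 5.5 years

5.5 years


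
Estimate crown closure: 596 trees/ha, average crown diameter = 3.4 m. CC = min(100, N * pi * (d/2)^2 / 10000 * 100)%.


(d/2)^2 = (3.4/2)^2 = 1.7^2 = 2.89
Crown area = 3.141593 * 2.89 = 9.07920 m^2
N * area / 10000 * 100 = 596 * 9.07920 / 10000 * 100 = 54.1120
CC = min(100, 54.1120) = 54.1120 ≈ 54.1%

54.1%


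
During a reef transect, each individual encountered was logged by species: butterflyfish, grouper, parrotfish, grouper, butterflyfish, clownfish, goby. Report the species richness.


Total individuals logged = 7
Distinct species (count of individuals): butterflyfish (2), grouper (2), parrotfish (1), clownfish (1), goby (1)
Species richness = number of distinct species = 5

5


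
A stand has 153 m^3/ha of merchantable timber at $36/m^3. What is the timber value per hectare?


Value = 153 * 36 = $5508/ha

$5508/ha


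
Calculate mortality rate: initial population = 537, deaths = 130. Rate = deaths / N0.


Mortality rate = 130 / 537 = 0.242086 ≈ 0.2421

0.2421


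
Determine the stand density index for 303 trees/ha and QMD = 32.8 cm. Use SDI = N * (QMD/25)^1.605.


QMD/25 = 32.8/25 = 1.312
(1.312)^1.605 = exp(1.605 * ln(1.312)) = exp(1.605 * 0.271553) = exp(0.435843) = 1.54627
SDI = 303 * 1.54627 = 468.520 ≈ 469

469


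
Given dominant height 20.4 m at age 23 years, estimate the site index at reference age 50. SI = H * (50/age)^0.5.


50/23 = 2.17391
(2.17391)^0.5 = 1.47442
SI = 20.4 * 1.47442 = 30.0782 ≈ 30.1 m

30.1 m


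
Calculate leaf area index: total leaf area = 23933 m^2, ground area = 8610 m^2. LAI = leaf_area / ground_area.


LAI = 23933 / 8610 = 2.7797 ≈ 2.78

2.78


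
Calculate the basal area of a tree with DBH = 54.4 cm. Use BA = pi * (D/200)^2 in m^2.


D/200 = 54.4/200 = 0.272 m
(D/200)^2 = 0.272^2 = 0.073984
BA = 3.141593 * 0.073984 = 0.232428 ≈ 0.2324 m^2

0.2324 m^2


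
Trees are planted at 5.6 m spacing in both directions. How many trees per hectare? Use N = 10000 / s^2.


N = 10000 / 5.6^2 = 10000 / 31.36 = 318.878 ≈ 319 trees/ha

319 trees/ha


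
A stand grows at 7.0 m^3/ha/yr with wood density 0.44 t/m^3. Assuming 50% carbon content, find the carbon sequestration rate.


C = 7.0 * 0.44 * 0.5 = 1.54 t C/ha/yr

1.54 t C/ha/yr


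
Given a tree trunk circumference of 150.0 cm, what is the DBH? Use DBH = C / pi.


DBH = C / pi = 150.0 / 3.141593 = 47.7465 ≈ 47.75 cm

47.75 cm


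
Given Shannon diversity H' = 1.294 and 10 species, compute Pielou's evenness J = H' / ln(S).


ln(10) = 2.30259
J = H' / ln(S) = 1.294 / 2.30259 = 0.561976 ≈ 0.5620

0.5620


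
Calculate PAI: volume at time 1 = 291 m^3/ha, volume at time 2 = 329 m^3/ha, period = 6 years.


PAI = (V2 - V1) / period = (329 - 291) / 6 = 38 / 6 = 6.3333 ≈ 6.33 m^3/ha/yr

6.33 m^3/ha/yr


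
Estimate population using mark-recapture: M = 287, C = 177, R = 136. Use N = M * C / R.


N = M * C / R = 287 * 177 / 136 = 50799 / 136 = 373.52 ≈ 374

374 individuals


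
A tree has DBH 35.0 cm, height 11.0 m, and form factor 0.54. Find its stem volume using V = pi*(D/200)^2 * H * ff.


(D/200)^2 = (35.0/200)^2 = 0.175^2 = 0.030625
BA = 3.141593 * 0.030625 = 0.0962113 m^2
V = 0.0962113 * 11.0 * 0.54 = 0.571495 ≈ 0.571 m^3

0.571 m^3


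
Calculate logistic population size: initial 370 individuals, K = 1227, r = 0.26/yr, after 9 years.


(K - N0)/N0 = (1227 - 370)/370 = 857/370 = 2.31622
r*t = 0.26 * 9 = 2.34; exp(-2.34) = 0.0963276
2.31622 * 0.0963276 = 0.223116
1 + 0.223116 = 1.22312
N = 1227 / 1.22312 = 1003.17 ≈ 1003

1003


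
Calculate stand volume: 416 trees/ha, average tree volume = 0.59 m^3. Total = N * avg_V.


V_stand = 416 * 0.59 = 245.44 ≈ 245.4 m^3/ha

245.4 m^3/ha


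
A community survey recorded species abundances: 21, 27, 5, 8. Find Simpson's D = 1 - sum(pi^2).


Total N = 21 + 27 + 5 + 8 = 61
Per-species terms:
  p = 21/61 = 0.344262; p^2 = 0.344262^2 = 0.118516
  p = 27/61 = 0.442623; p^2 = 0.442623^2 = 0.195915
  p = 5/61 = 0.081967; p^2 = 0.081967^2 = 0.006719
  p = 8/61 = 0.131148; p^2 = 0.131148^2 = 0.017200
sum(p^2) = 0.118516 + 0.195915 + 0.006719 + 0.017200 = 0.338350
D = 1 - 0.338350 = 0.661650 ≈ 0.6617

0.6617


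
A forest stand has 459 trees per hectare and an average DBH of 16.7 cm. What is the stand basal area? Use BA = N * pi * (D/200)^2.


(D/200)^2 = (16.7/200)^2 = 0.0835^2 = 0.00697225
Individual BA = 3.141593 * 0.00697225 = 0.0219040 m^2
Stand BA = 459 * 0.0219040 = 10.0539 ≈ 10.05 m^2/ha

10.05 m^2/ha


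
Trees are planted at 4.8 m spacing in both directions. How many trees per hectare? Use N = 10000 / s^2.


N = 10000 / 4.8^2 = 10000 / 23.04 = 434.028 ≈ 434 trees/ha

434 trees/ha


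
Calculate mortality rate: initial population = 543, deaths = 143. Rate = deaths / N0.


Mortality rate = 143 / 543 = 0.263352 ≈ 0.2634

0.2634


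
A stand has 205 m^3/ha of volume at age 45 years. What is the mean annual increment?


MAI = 205 / 45 = 4.5556 ≈ 4.56 m^3/ha/yr

4.56 m^3/ha/yr


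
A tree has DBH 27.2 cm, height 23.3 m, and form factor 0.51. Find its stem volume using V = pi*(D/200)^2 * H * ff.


(D/200)^2 = (27.2/200)^2 = 0.136^2 = 0.018496
BA = 3.141593 * 0.018496 = 0.0581069 m^2
V = 0.0581069 * 23.3 * 0.51 = 0.690484 ≈ 0.690 m^3

0.690 m^3


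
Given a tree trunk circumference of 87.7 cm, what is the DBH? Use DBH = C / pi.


DBH = C / pi = 87.7 / 3.141593 = 27.9158 ≈ 27.92 cm

27.92 cm


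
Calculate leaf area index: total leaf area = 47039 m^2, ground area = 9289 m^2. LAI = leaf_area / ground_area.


LAI = 47039 / 9289 = 5.0639 ≈ 5.06

5.06


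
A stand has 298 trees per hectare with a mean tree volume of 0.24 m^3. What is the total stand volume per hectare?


V_stand = 298 * 0.24 = 71.52 ≈ 71.5 m^3/ha

71.5 m^3/ha


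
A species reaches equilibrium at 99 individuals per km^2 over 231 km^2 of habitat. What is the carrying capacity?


K = 99 * 231 = 22869 individuals

22869 individuals


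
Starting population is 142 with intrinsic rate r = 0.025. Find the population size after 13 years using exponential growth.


r*t = 0.025 * 13 = 0.325
exp(0.325) = 1.38403
N = 142 * 1.38403 = 196.532 ≈ 197

197


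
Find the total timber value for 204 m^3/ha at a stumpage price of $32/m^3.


Value = 204 * 32 = $6528/ha

$6528/ha


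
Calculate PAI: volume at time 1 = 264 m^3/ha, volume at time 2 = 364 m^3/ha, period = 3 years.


PAI = (V2 - V1) / period = (364 - 264) / 3 = 100 / 3 = 33.3333 ≈ 33.33 m^3/ha/yr

33.33 m^3/ha/yr


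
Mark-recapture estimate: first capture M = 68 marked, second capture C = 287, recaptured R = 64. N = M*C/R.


N = M * C / R = 68 * 287 / 64 = 19516 / 64 = 304.94 ≈ 305

305 individuals


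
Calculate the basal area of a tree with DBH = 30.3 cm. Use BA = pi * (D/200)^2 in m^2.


D/200 = 30.3/200 = 0.1515 m
(D/200)^2 = 0.1515^2 = 0.02295225
BA = 3.141593 * 0.02295225 = 0.0721066 ≈ 0.0721 m^2

0.0721 m^2


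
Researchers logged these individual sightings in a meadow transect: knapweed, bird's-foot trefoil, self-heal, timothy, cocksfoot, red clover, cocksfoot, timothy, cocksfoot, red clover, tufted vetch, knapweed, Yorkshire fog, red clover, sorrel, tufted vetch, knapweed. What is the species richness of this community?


Total individuals logged = 17
Distinct species (count of individuals): knapweed (3), bird's-foot trefoil (1), self-heal (1), timothy (2), cocksfoot (3), red clover (3), tufted vetch (2), Yorkshire fog (1), sorrel (1)
Species richness = number of distinct species = 9

9


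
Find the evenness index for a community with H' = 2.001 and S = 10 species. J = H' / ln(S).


ln(10) = 2.30259
J = H' / ln(S) = 2.001 / 2.30259 = 0.869021 ≈ 0.8690

0.8690


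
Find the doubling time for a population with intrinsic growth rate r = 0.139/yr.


td = ln(2) / 0.139 = 0.693147 / 0.139 = 4.98667 ≈ 5.0 years

5.0 years


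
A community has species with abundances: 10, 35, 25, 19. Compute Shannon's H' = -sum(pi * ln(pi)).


Total N = 10 + 35 + 25 + 19 = 89
Per-species terms:
  p = 10/89 = 0.112360; ln(p) = -2.186047; p*ln(p) = 0.112360 * (-2.186047) = -0.245624
  p = 35/89 = 0.393258; ln(p) = -0.933289; p*ln(p) = 0.393258 * (-0.933289) = -0.367023
  p = 25/89 = 0.280899; ln(p) = -1.269760; p*ln(p) = 0.280899 * (-1.269760) = -0.356674
  p = 19/89 = 0.213483; ln(p) = -1.544198; p*ln(p) = 0.213483 * (-1.544198) = -0.329660
sum(p*ln(p)) = (-0.245624) + (-0.367023) + (-0.356674) + (-0.329660) = -1.298981
H' = -(-1.298981) = 1.298981 ≈ 1.2990

1.2990


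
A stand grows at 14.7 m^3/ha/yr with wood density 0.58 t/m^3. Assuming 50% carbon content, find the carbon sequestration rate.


C = 14.7 * 0.58 * 0.5 = 4.263 ≈ 4.26 t C/ha/yr

4.26 t C/ha/yr


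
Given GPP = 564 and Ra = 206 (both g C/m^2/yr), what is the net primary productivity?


NPP = GPP - Ra = 564 - 206 = 358 g C/m^2/yr

358 g C/m^2/yr


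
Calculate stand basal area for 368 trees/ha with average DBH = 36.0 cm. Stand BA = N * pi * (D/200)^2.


(D/200)^2 = (36.0/200)^2 = 0.18^2 = 0.0324
Individual BA = 3.141593 * 0.0324 = 0.101788 m^2
Stand BA = 368 * 0.101788 = 37.4580 ≈ 37.46 m^2/ha

37.46 m^2/ha


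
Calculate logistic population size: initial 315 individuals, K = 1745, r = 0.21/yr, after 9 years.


(K - N0)/N0 = (1745 - 315)/315 = 1430/315 = 4.53968
r*t = 0.21 * 9 = 1.89; exp(-1.89) = 0.151072
4.53968 * 0.151072 = 0.685819
1 + 0.685819 = 1.68582
N = 1745 / 1.68582 = 1035.10 ≈ 1035

1035


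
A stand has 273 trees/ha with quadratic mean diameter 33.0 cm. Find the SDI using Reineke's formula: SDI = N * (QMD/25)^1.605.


QMD/25 = 33.0/25 = 1.32
(1.32)^1.605 = exp(1.605 * ln(1.32)) = exp(1.605 * 0.277632) = exp(0.445599) = 1.56143
SDI = 273 * 1.56143 = 426.270 ≈ 426

426


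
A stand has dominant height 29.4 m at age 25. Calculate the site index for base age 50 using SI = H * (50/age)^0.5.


50/25 = 2.00000
(2.00000)^0.5 = 1.41421
SI = 29.4 * 1.41421 = 41.5778 ≈ 41.6 m

41.6 m


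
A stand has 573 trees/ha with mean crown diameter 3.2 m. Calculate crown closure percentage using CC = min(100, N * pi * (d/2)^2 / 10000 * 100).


(d/2)^2 = (3.2/2)^2 = 1.6^2 = 2.56
Crown area = 3.141593 * 2.56 = 8.04248 m^2
N * area / 10000 * 100 = 573 * 8.04248 / 10000 * 100 = 46.0834
CC = min(100, 46.0834) = 46.0834 ≈ 46.1%

46.1%


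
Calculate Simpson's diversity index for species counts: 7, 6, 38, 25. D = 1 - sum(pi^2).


Total N = 7 + 6 + 38 + 25 = 76
Per-species terms:
  p = 7/76 = 0.092105; p^2 = 0.092105^2 = 0.008483
  p = 6/76 = 0.078947; p^2 = 0.078947^2 = 0.006233
  p = 38/76 = 0.500000; p^2 = 0.500000^2 = 0.250000
  p = 25/76 = 0.328947; p^2 = 0.328947^2 = 0.108206
sum(p^2) = 0.008483 + 0.006233 + 0.250000 + 0.108206 = 0.372922
D = 1 - 0.372922 = 0.627078 ≈ 0.6271

0.6271
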